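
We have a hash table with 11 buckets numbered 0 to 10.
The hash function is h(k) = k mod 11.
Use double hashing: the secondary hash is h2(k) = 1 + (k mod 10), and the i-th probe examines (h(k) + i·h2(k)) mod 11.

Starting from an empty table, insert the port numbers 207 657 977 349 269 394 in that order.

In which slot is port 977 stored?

Insert 207: h=9, slot 9 empty → index 9.
Insert 657: h=8, slot 8 empty → index 8.
Insert 977: h=9, h2=8, slot 9 occupied → index 6.
Insert 349: h=8, h2=10, slot 8 occupied → index 7.
Insert 269: h=5, slot 5 empty → index 5.
Insert 394: h=9, h2=5, slot 9 occupied → index 3.
Table: [∅, ∅, ∅, 394, ∅, 269, 977, 349, 657, 207, ∅]

6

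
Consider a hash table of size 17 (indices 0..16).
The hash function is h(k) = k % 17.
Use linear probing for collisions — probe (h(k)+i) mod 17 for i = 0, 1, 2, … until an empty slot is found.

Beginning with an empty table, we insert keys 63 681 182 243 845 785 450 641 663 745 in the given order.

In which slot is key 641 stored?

15

Insert 63: h=12, slot 12 empty -> index 12.
Insert 681: h=1, slot 1 empty -> index 1.
Insert 182: h=12, slot 12 occupied -> index 13.
Insert 243: h=5, slot 5 empty -> index 5.
Insert 845: h=12, slots 12,13 occupied -> index 14.
Insert 785: h=3, slot 3 empty -> index 3.
Insert 450: h=8, slot 8 empty -> index 8.
Insert 641: h=12, slots 12,13,14 occupied -> index 15.
Insert 663: h=0, slot 0 empty -> index 0.
Insert 745: h=14, slots 14,15 occupied -> index 16.
Table: [663, 681, —, 785, —, 243, —, —, 450, —, —, —, 63, 182, 845, 641, 745]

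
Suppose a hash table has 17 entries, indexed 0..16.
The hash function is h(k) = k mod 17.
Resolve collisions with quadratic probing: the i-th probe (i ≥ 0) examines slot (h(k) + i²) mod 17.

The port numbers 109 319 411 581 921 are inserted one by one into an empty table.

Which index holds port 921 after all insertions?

12

109 hashes to 7; slot 7 is free -> place at 7.
319 hashes to 13; slot 13 is free -> place at 13.
411 hashes to 3; slot 3 is free -> place at 3.
581 hashes to 3; 3 taken -> place at 4.
921 hashes to 3; 3,4,7 taken -> place at 12.
Table: [_, _, _, 411, 581, _, _, 109, _, _, _, _, 921, 319, _, _, _]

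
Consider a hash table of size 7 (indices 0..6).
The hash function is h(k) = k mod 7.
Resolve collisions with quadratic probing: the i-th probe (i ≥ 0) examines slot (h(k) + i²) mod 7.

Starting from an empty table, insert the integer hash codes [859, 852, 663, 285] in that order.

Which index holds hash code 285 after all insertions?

Insert 859: h=5, slot 5 empty => index 5.
Insert 852: h=5, slot 5 occupied => index 6.
Insert 663: h=5, slots 5,6 occupied => index 2.
Insert 285: h=5, slots 5,6,2 occupied => index 0.
Table: [285, -, 663, -, -, 859, 852]

0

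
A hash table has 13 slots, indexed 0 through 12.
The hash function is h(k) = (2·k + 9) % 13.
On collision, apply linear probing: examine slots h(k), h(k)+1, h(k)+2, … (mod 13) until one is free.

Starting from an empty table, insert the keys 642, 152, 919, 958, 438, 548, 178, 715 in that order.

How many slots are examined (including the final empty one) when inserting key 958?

3

642 hashes to 6; slot 6 is free -> place at 6.
152 hashes to 1; slot 1 is free -> place at 1.
919 hashes to 1; 1 taken -> place at 2.
958 hashes to 1; 1,2 taken -> place at 3.
438 hashes to 1; 1,2,3 taken -> place at 4.
548 hashes to 0; slot 0 is free -> place at 0.
178 hashes to 1; 1,2,3,4 taken -> place at 5.
715 hashes to 9; slot 9 is free -> place at 9.
Table: [548, 152, 919, 958, 438, 178, 642, -, -, 715, -, -, -]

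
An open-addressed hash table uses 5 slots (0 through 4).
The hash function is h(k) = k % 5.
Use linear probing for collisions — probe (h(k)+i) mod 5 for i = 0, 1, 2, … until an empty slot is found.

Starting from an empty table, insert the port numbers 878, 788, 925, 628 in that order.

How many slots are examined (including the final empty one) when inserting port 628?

878: h=3 → slot 3
788: h=3, probe 3,4 → slot 4
925: h=0 → slot 0
628: h=3, probe 3,4,0,1 → slot 1
Table: [925, 628, -, 878, 788]

4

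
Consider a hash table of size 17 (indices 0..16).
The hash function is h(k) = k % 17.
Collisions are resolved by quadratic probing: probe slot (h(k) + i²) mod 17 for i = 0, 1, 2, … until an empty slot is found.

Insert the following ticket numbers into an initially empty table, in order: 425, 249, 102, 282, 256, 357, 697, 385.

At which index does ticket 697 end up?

9

425 hashes to 0; slot 0 is free → place at 0.
249 hashes to 11; slot 11 is free → place at 11.
102 hashes to 0; 0 taken → place at 1.
282 hashes to 10; slot 10 is free → place at 10.
256 hashes to 1; 1 taken → place at 2.
357 hashes to 0; 0,1 taken → place at 4.
697 hashes to 0; 0,1,4 taken → place at 9.
385 hashes to 11; 11 taken → place at 12.
Table: [425, 102, 256, —, 357, —, —, —, —, 697, 282, 249, 385, —, —, —, —]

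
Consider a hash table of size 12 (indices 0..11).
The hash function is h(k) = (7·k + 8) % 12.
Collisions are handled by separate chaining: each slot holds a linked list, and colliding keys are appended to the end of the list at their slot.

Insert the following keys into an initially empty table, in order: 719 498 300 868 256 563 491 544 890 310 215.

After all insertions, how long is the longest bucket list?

4

719 -> bucket 1
498 -> bucket 2
300 -> bucket 8
868 -> bucket 0
256 -> bucket 0 (collision)
563 -> bucket 1 (collision)
491 -> bucket 1 (collision)
544 -> bucket 0 (collision)
890 -> bucket 10
310 -> bucket 6
215 -> bucket 1 (collision)
Final buckets:
0: 868 -> 256 -> 544
1: 719 -> 563 -> 491 -> 215
2: 498
3: -
4: -
5: -
6: 310
7: -
8: 300
9: -
10: 890
11: -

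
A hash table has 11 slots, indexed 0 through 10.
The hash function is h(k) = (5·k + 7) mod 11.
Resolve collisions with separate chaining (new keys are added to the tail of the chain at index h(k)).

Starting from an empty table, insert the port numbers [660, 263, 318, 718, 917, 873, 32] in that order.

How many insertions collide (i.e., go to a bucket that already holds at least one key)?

3

Insert 660: h=7, bucket 7 empty → new chain.
Insert 263: h=2, bucket 2 empty → new chain.
Insert 318: h=2, bucket 2 nonempty → append to chain.
Insert 718: h=0, bucket 0 empty → new chain.
Insert 917: h=5, bucket 5 empty → new chain.
Insert 873: h=5, bucket 5 nonempty → append to chain.
Insert 32: h=2, bucket 2 nonempty → append to chain.
Final buckets:
0: 718
1: .
2: 263 -> 318 -> 32
3: .
4: .
5: 917 -> 873
6: .
7: 660
8: .
9: .
10: .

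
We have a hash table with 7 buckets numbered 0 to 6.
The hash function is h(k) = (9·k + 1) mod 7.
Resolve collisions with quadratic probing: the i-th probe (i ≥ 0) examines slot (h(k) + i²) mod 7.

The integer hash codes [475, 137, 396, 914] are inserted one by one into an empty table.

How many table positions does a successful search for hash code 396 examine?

2

475 hashes to 6; slot 6 is free => place at 6.
137 hashes to 2; slot 2 is free => place at 2.
396 hashes to 2; 2 taken => place at 3.
914 hashes to 2; 2,3,6 taken => place at 4.
Table: [_, _, 137, 396, 914, _, 475]
Lookup 396: h=2, probe 2,3 → found at 3.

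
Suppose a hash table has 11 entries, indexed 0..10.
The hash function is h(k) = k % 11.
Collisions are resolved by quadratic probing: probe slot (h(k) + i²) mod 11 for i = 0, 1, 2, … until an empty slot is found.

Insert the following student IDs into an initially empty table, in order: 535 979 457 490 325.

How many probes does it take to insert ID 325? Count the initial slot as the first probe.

4

Insert 535: h=7, slot 7 empty -> index 7.
Insert 979: h=0, slot 0 empty -> index 0.
Insert 457: h=6, slot 6 empty -> index 6.
Insert 490: h=6, slots 6,7 occupied -> index 10.
Insert 325: h=6, slots 6,7,10 occupied -> index 4.
Table: [979, -, -, -, 325, -, 457, 535, -, -, 490]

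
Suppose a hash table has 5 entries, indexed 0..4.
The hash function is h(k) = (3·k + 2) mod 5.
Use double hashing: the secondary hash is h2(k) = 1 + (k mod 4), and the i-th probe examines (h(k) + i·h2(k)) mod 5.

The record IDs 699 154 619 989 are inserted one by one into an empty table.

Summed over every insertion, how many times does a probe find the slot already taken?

Insert 699: h=4, slot 4 empty => index 4.
Insert 154: h=4, h2=3, slot 4 occupied => index 2.
Insert 619: h=4, h2=4, slot 4 occupied => index 3.
Insert 989: h=4, h2=2, slot 4 occupied => index 1.
Table: [—, 989, 154, 619, 699]

3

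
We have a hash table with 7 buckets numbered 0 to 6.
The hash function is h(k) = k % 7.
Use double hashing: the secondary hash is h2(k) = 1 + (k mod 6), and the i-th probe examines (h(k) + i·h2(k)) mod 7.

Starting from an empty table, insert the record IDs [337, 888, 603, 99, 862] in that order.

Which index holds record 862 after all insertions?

337: h=1 => slot 1
888: h=6 => slot 6
603: h=1, h2=4, probe 1,5 => slot 5
99: h=1, h2=4, probe 1,5,2 => slot 2
862: h=1, h2=5, probe 1,6,4 => slot 4
Table: [∅, 337, 99, ∅, 862, 603, 888]

4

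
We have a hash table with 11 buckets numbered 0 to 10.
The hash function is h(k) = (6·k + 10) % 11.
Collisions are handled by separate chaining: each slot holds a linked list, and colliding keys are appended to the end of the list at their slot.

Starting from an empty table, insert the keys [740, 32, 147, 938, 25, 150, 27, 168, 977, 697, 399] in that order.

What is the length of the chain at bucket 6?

5

740 -> bucket 6
32 -> bucket 4
147 -> bucket 1
938 -> bucket 6 (collision)
25 -> bucket 6 (collision)
150 -> bucket 8
27 -> bucket 7
168 -> bucket 6 (collision)
977 -> bucket 9
697 -> bucket 1 (collision)
399 -> bucket 6 (collision)
Final buckets:
0: ∅
1: 147 -> 697
2: ∅
3: ∅
4: 32
5: ∅
6: 740 -> 938 -> 25 -> 168 -> 399
7: 27
8: 150
9: 977
10: ∅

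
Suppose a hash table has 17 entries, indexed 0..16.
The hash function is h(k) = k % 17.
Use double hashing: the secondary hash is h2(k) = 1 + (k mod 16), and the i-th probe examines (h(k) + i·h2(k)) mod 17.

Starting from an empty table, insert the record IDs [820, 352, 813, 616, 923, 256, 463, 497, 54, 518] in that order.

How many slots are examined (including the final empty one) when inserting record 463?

2

Insert 820: h=4, slot 4 empty → index 4.
Insert 352: h=12, slot 12 empty → index 12.
Insert 813: h=14, slot 14 empty → index 14.
Insert 616: h=4, h2=9, slot 4 occupied → index 13.
Insert 923: h=5, slot 5 empty → index 5.
Insert 256: h=1, slot 1 empty → index 1.
Insert 463: h=4, h2=16, slot 4 occupied → index 3.
Insert 497: h=4, h2=2, slot 4 occupied → index 6.
Insert 54: h=3, h2=7, slot 3 occupied → index 10.
Insert 518: h=8, slot 8 empty → index 8.
Table: [., 256, ., 463, 820, 923, 497, ., 518, ., 54, ., 352, 616, 813, ., .]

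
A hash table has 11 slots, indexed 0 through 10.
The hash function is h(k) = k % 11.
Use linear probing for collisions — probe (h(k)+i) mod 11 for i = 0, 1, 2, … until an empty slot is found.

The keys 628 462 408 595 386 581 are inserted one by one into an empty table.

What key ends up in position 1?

628 hashes to 1; slot 1 is free => place at 1.
462 hashes to 0; slot 0 is free => place at 0.
408 hashes to 1; 1 taken => place at 2.
595 hashes to 1; 1,2 taken => place at 3.
386 hashes to 1; 1,2,3 taken => place at 4.
581 hashes to 9; slot 9 is free => place at 9.
Table: [462, 628, 408, 595, 386, -, -, -, -, 581, -]

628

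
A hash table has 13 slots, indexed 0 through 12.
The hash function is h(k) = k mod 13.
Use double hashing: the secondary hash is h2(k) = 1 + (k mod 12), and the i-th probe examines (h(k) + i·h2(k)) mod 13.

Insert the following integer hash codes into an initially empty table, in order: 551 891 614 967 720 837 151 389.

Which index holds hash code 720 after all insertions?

Insert 551: h=5, slot 5 empty -> index 5.
Insert 891: h=7, slot 7 empty -> index 7.
Insert 614: h=3, slot 3 empty -> index 3.
Insert 967: h=5, h2=8, slot 5 occupied -> index 0.
Insert 720: h=5, h2=1, slot 5 occupied -> index 6.
Insert 837: h=5, h2=10, slot 5 occupied -> index 2.
Insert 151: h=8, slot 8 empty -> index 8.
Insert 389: h=12, slot 12 empty -> index 12.
Table: [967, ∅, 837, 614, ∅, 551, 720, 891, 151, ∅, ∅, ∅, 389]

6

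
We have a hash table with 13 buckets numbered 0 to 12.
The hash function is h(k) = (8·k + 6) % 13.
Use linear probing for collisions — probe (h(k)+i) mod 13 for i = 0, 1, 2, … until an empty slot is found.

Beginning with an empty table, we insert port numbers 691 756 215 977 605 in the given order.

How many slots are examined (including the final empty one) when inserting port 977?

4

691 hashes to 9; slot 9 is free → place at 9.
756 hashes to 9; 9 taken → place at 10.
215 hashes to 10; 10 taken → place at 11.
977 hashes to 9; 9,10,11 taken → place at 12.
605 hashes to 10; 10,11,12 taken → place at 0.
Table: [605, ., ., ., ., ., ., ., ., 691, 756, 215, 977]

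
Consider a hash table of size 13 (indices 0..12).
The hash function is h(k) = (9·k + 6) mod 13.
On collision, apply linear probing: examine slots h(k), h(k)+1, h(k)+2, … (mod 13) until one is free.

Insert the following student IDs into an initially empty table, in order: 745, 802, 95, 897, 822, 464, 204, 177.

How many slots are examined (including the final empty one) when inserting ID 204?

Insert 745: h=3, slot 3 empty => index 3.
Insert 802: h=9, slot 9 empty => index 9.
Insert 95: h=3, slot 3 occupied => index 4.
Insert 897: h=6, slot 6 empty => index 6.
Insert 822: h=7, slot 7 empty => index 7.
Insert 464: h=9, slot 9 occupied => index 10.
Insert 204: h=9, slots 9,10 occupied => index 11.
Insert 177: h=0, slot 0 empty => index 0.
Table: [177, _, _, 745, 95, _, 897, 822, _, 802, 464, 204, _]

3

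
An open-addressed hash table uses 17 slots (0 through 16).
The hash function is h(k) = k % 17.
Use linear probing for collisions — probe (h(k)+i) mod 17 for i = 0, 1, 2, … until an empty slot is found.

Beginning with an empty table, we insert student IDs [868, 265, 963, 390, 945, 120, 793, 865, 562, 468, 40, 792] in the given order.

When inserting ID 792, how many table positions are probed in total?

5

Insert 868: h=1, slot 1 empty => index 1.
Insert 265: h=10, slot 10 empty => index 10.
Insert 963: h=11, slot 11 empty => index 11.
Insert 390: h=16, slot 16 empty => index 16.
Insert 945: h=10, slots 10,11 occupied => index 12.
Insert 120: h=1, slot 1 occupied => index 2.
Insert 793: h=11, slots 11,12 occupied => index 13.
Insert 865: h=15, slot 15 empty => index 15.
Insert 562: h=1, slots 1,2 occupied => index 3.
Insert 468: h=9, slot 9 empty => index 9.
Insert 40: h=6, slot 6 empty => index 6.
Insert 792: h=10, slots 10,11,12,13 occupied => index 14.
Table: [∅, 868, 120, 562, ∅, ∅, 40, ∅, ∅, 468, 265, 963, 945, 793, 792, 865, 390]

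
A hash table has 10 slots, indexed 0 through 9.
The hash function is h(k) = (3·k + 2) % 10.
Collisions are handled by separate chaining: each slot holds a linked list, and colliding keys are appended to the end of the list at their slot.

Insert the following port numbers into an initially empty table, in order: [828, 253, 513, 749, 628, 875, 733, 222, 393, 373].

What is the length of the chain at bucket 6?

2

828 -> bucket 6
253 -> bucket 1
513 -> bucket 1 (collision)
749 -> bucket 9
628 -> bucket 6 (collision)
875 -> bucket 7
733 -> bucket 1 (collision)
222 -> bucket 8
393 -> bucket 1 (collision)
373 -> bucket 1 (collision)
Final buckets:
0: —
1: 253 -> 513 -> 733 -> 393 -> 373
2: —
3: —
4: —
5: —
6: 828 -> 628
7: 875
8: 222
9: 749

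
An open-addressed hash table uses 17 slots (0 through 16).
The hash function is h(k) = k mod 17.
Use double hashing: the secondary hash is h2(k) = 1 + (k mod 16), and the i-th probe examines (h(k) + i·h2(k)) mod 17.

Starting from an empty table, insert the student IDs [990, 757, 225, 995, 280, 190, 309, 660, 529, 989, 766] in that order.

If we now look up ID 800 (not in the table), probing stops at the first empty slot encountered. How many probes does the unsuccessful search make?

Insert 990: h=4, slot 4 empty => index 4.
Insert 757: h=9, slot 9 empty => index 9.
Insert 225: h=4, h2=2, slot 4 occupied => index 6.
Insert 995: h=9, h2=4, slot 9 occupied => index 13.
Insert 280: h=8, slot 8 empty => index 8.
Insert 190: h=3, slot 3 empty => index 3.
Insert 309: h=3, h2=6, slots 3,9 occupied => index 15.
Insert 660: h=14, slot 14 empty => index 14.
Insert 529: h=2, slot 2 empty => index 2.
Insert 989: h=3, h2=14, slot 3 occupied => index 0.
Insert 766: h=1, slot 1 empty => index 1.
Table: [989, 766, 529, 190, 990, —, 225, —, 280, 757, —, —, —, 995, 660, 309, —]
Lookup 800: h=1, h2=1, probe 1,2,3,4,5 → slot 5 empty, not found.

5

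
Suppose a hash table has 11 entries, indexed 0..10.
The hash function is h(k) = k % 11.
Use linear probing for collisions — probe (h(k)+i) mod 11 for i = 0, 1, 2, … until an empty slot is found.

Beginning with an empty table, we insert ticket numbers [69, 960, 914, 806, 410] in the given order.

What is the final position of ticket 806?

5

Insert 69: h=3, slot 3 empty → index 3.
Insert 960: h=3, slot 3 occupied → index 4.
Insert 914: h=1, slot 1 empty → index 1.
Insert 806: h=3, slots 3,4 occupied → index 5.
Insert 410: h=3, slots 3,4,5 occupied → index 6.
Table: [∅, 914, ∅, 69, 960, 806, 410, ∅, ∅, ∅, ∅]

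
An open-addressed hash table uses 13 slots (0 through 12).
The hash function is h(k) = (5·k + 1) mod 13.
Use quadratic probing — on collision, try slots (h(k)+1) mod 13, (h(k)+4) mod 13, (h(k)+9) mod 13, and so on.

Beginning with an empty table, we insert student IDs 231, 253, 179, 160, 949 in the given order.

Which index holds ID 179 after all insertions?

Insert 231: h=12, slot 12 empty -> index 12.
Insert 253: h=5, slot 5 empty -> index 5.
Insert 179: h=12, slot 12 occupied -> index 0.
Insert 160: h=8, slot 8 empty -> index 8.
Insert 949: h=1, slot 1 empty -> index 1.
Table: [179, 949, _, _, _, 253, _, _, 160, _, _, _, 231]

0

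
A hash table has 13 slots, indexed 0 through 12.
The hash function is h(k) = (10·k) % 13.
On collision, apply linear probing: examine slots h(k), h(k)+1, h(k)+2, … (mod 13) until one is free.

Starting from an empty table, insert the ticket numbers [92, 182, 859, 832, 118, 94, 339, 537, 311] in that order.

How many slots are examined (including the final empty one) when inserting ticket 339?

Insert 92: h=10, slot 10 empty => index 10.
Insert 182: h=0, slot 0 empty => index 0.
Insert 859: h=10, slot 10 occupied => index 11.
Insert 832: h=0, slot 0 occupied => index 1.
Insert 118: h=10, slots 10,11 occupied => index 12.
Insert 94: h=4, slot 4 empty => index 4.
Insert 339: h=10, slots 10,11,12,0,1 occupied => index 2.
Insert 537: h=1, slots 1,2 occupied => index 3.
Insert 311: h=3, slots 3,4 occupied => index 5.
Table: [182, 832, 339, 537, 94, 311, ., ., ., ., 92, 859, 118]

6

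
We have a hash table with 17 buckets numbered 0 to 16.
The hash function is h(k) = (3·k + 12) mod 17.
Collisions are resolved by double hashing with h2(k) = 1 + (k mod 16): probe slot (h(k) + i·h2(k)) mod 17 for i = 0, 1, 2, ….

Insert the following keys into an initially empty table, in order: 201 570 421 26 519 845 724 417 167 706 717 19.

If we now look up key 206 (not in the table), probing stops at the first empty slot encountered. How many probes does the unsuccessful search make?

Insert 201: h=3, slot 3 empty → index 3.
Insert 570: h=5, slot 5 empty → index 5.
Insert 421: h=0, slot 0 empty → index 0.
Insert 26: h=5, h2=11, slot 5 occupied → index 16.
Insert 519: h=5, h2=8, slot 5 occupied → index 13.
Insert 845: h=14, slot 14 empty → index 14.
Insert 724: h=8, slot 8 empty → index 8.
Insert 417: h=5, h2=2, slot 5 occupied → index 7.
Insert 167: h=3, h2=8, slot 3 occupied → index 11.
Insert 706: h=5, h2=3, slots 5,8,11,14,0,3 occupied → index 6.
Insert 717: h=4, slot 4 empty → index 4.
Insert 19: h=1, slot 1 empty → index 1.
Table: [421, 19, _, 201, 717, 570, 706, 417, 724, _, _, 167, _, 519, 845, _, 26]
Lookup 206: h=1, h2=15, probe 1,16,14,12 → slot 12 empty, not found.

4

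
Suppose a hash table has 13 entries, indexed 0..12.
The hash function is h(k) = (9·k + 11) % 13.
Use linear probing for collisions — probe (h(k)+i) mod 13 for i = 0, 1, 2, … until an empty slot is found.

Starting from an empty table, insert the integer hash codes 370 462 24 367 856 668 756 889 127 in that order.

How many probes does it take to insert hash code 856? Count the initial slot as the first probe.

2

Insert 370: h=0, slot 0 empty -> index 0.
Insert 462: h=9, slot 9 empty -> index 9.
Insert 24: h=6, slot 6 empty -> index 6.
Insert 367: h=12, slot 12 empty -> index 12.
Insert 856: h=6, slot 6 occupied -> index 7.
Insert 668: h=4, slot 4 empty -> index 4.
Insert 756: h=3, slot 3 empty -> index 3.
Insert 889: h=4, slot 4 occupied -> index 5.
Insert 127: h=10, slot 10 empty -> index 10.
Table: [370, ., ., 756, 668, 889, 24, 856, ., 462, 127, ., 367]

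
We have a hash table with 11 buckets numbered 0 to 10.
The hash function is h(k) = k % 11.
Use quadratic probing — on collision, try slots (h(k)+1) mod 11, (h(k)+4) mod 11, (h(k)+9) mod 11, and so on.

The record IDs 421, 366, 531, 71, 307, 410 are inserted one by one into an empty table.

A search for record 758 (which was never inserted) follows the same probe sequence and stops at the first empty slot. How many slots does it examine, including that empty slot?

421 hashes to 3; slot 3 is free -> place at 3.
366 hashes to 3; 3 taken -> place at 4.
531 hashes to 3; 3,4 taken -> place at 7.
71 hashes to 5; slot 5 is free -> place at 5.
307 hashes to 10; slot 10 is free -> place at 10.
410 hashes to 3; 3,4,7 taken -> place at 1.
Table: [_, 410, _, 421, 366, 71, _, 531, _, _, 307]
Lookup 758: h=10, probe 10,0 → slot 0 empty, not found.

2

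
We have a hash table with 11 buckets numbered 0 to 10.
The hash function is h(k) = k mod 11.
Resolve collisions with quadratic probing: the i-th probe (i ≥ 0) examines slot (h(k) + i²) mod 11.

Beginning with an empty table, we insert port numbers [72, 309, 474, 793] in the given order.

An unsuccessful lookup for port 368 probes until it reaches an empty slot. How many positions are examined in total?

72: h=6 → slot 6
309: h=1 → slot 1
474: h=1, probe 1,2 → slot 2
793: h=1, probe 1,2,5 → slot 5
Table: [∅, 309, 474, ∅, ∅, 793, 72, ∅, ∅, ∅, ∅]
Lookup 368: h=5, probe 5,6,9 → slot 9 empty, not found.

3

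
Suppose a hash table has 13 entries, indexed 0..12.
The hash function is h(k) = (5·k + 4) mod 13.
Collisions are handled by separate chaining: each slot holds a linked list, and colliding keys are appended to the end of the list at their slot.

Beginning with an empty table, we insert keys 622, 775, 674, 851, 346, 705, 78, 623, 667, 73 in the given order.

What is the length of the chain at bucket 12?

Insert 622: h=7, bucket 7 empty -> new chain.
Insert 775: h=5, bucket 5 empty -> new chain.
Insert 674: h=7, bucket 7 nonempty -> append to chain.
Insert 851: h=8, bucket 8 empty -> new chain.
Insert 346: h=5, bucket 5 nonempty -> append to chain.
Insert 705: h=6, bucket 6 empty -> new chain.
Insert 78: h=4, bucket 4 empty -> new chain.
Insert 623: h=12, bucket 12 empty -> new chain.
Insert 667: h=11, bucket 11 empty -> new chain.
Insert 73: h=5, bucket 5 nonempty -> append to chain.
Final buckets:
0: .
1: .
2: .
3: .
4: 78
5: 775 -> 346 -> 73
6: 705
7: 622 -> 674
8: 851
9: .
10: .
11: 667
12: 623

1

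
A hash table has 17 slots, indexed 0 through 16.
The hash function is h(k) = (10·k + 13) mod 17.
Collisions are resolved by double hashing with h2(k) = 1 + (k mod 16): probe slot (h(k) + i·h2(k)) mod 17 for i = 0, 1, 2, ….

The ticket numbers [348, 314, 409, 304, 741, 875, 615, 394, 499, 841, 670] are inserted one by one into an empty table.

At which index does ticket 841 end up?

348: h=8 -> slot 8
314: h=8, h2=11, probe 8,2 -> slot 2
409: h=6 -> slot 6
304: h=10 -> slot 10
741: h=11 -> slot 11
875: h=8, h2=12, probe 8,3 -> slot 3
615: h=9 -> slot 9
394: h=9, h2=11, probe 9,3,14 -> slot 14
499: h=5 -> slot 5
841: h=8, h2=10, probe 8,1 -> slot 1
670: h=15 -> slot 15
Table: [., 841, 314, 875, ., 499, 409, ., 348, 615, 304, 741, ., ., 394, 670, .]

1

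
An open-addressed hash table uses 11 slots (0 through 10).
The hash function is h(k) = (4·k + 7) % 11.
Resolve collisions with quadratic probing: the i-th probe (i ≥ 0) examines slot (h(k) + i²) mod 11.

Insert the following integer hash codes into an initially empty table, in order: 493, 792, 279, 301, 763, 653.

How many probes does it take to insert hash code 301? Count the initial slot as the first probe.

2

493: h=10 → slot 10
792: h=7 → slot 7
279: h=1 → slot 1
301: h=1, probe 1,2 → slot 2
763: h=1, probe 1,2,5 → slot 5
653: h=1, probe 1,2,5,10,6 → slot 6
Table: [—, 279, 301, —, —, 763, 653, 792, —, —, 493]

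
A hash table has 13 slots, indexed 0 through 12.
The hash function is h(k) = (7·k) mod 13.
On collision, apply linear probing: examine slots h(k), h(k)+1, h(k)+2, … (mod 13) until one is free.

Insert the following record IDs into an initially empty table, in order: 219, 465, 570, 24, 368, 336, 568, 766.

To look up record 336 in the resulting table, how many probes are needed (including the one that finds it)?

Insert 219: h=12, slot 12 empty -> index 12.
Insert 465: h=5, slot 5 empty -> index 5.
Insert 570: h=12, slot 12 occupied -> index 0.
Insert 24: h=12, slots 12,0 occupied -> index 1.
Insert 368: h=2, slot 2 empty -> index 2.
Insert 336: h=12, slots 12,0,1,2 occupied -> index 3.
Insert 568: h=11, slot 11 empty -> index 11.
Insert 766: h=6, slot 6 empty -> index 6.
Table: [570, 24, 368, 336, ., 465, 766, ., ., ., ., 568, 219]
Lookup 336: h=12, probe 12,0,1,2,3 → found at 3.

5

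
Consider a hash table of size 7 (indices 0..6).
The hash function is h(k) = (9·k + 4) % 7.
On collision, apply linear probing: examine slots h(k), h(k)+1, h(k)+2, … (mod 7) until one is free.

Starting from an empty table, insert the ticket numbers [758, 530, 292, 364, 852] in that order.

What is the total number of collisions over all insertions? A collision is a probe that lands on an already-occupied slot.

758: h=1 => slot 1
530: h=0 => slot 0
292: h=0, probe 0,1,2 => slot 2
364: h=4 => slot 4
852: h=0, probe 0,1,2,3 => slot 3
Table: [530, 758, 292, 852, 364, -, -]

5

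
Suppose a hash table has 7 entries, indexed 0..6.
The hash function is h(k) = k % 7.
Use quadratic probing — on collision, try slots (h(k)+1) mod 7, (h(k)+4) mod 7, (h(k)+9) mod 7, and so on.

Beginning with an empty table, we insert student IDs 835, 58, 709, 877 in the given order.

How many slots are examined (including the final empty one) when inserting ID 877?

Insert 835: h=2, slot 2 empty → index 2.
Insert 58: h=2, slot 2 occupied → index 3.
Insert 709: h=2, slots 2,3 occupied → index 6.
Insert 877: h=2, slots 2,3,6 occupied → index 4.
Table: [_, _, 835, 58, 877, _, 709]

4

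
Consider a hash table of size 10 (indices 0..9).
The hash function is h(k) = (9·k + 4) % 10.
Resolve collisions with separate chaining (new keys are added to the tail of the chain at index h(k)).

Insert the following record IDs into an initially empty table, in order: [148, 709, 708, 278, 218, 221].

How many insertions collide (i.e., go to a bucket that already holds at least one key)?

148 → bucket 6
709 → bucket 5
708 → bucket 6 (collision)
278 → bucket 6 (collision)
218 → bucket 6 (collision)
221 → bucket 3
Final buckets:
0: .
1: .
2: .
3: 221
4: .
5: 709
6: 148 -> 708 -> 278 -> 218
7: .
8: .
9: .

3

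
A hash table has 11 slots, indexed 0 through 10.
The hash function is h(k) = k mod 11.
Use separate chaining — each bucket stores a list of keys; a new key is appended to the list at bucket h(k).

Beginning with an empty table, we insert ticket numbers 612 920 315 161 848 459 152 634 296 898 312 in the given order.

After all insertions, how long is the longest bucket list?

Insert 612: h=7, bucket 7 empty → new chain.
Insert 920: h=7, bucket 7 nonempty → append to chain.
Insert 315: h=7, bucket 7 nonempty → append to chain.
Insert 161: h=7, bucket 7 nonempty → append to chain.
Insert 848: h=1, bucket 1 empty → new chain.
Insert 459: h=8, bucket 8 empty → new chain.
Insert 152: h=9, bucket 9 empty → new chain.
Insert 634: h=7, bucket 7 nonempty → append to chain.
Insert 296: h=10, bucket 10 empty → new chain.
Insert 898: h=7, bucket 7 nonempty → append to chain.
Insert 312: h=4, bucket 4 empty → new chain.
Final buckets:
0: —
1: 848
2: —
3: —
4: 312
5: —
6: —
7: 612 -> 920 -> 315 -> 161 -> 634 -> 898
8: 459
9: 152
10: 296

6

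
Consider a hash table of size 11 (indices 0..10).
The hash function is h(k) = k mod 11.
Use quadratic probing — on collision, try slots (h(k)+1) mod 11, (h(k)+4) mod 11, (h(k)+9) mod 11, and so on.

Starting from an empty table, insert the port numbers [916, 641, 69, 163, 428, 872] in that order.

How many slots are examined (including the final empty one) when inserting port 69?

3

916: h=3 → slot 3
641: h=3, probe 3,4 → slot 4
69: h=3, probe 3,4,7 → slot 7
163: h=9 → slot 9
428: h=10 → slot 10
872: h=3, probe 3,4,7,1 → slot 1
Table: [∅, 872, ∅, 916, 641, ∅, ∅, 69, ∅, 163, 428]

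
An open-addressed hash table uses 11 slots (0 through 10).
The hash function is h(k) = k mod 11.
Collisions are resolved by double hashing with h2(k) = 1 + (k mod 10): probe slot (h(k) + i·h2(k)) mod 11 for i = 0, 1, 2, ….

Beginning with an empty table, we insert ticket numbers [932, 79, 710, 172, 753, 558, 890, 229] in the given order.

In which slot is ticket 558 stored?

Insert 932: h=8, slot 8 empty -> index 8.
Insert 79: h=2, slot 2 empty -> index 2.
Insert 710: h=6, slot 6 empty -> index 6.
Insert 172: h=7, slot 7 empty -> index 7.
Insert 753: h=5, slot 5 empty -> index 5.
Insert 558: h=8, h2=9, slots 8,6 occupied -> index 4.
Insert 890: h=10, slot 10 empty -> index 10.
Insert 229: h=9, slot 9 empty -> index 9.
Table: [-, -, 79, -, 558, 753, 710, 172, 932, 229, 890]

4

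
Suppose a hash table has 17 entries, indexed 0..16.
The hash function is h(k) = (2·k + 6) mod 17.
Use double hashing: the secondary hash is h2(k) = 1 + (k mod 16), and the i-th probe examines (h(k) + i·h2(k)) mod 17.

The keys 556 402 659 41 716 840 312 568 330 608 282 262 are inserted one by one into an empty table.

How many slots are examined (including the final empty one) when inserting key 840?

2

556: h=13 -> slot 13
402: h=11 -> slot 11
659: h=15 -> slot 15
41: h=3 -> slot 3
716: h=10 -> slot 10
840: h=3, h2=9, probe 3,12 -> slot 12
312: h=1 -> slot 1
568: h=3, h2=9, probe 3,12,4 -> slot 4
330: h=3, h2=11, probe 3,14 -> slot 14
608: h=15, h2=1, probe 15,16 -> slot 16
282: h=9 -> slot 9
262: h=3, h2=7, probe 3,10,0 -> slot 0
Table: [262, 312, -, 41, 568, -, -, -, -, 282, 716, 402, 840, 556, 330, 659, 608]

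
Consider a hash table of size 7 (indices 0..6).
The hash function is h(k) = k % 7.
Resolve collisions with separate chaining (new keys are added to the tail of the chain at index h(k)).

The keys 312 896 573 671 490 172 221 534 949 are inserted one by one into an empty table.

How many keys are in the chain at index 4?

4

312 → bucket 4
896 → bucket 0
573 → bucket 6
671 → bucket 6 (collision)
490 → bucket 0 (collision)
172 → bucket 4 (collision)
221 → bucket 4 (collision)
534 → bucket 2
949 → bucket 4 (collision)
Final buckets:
0: 896 -> 490
1: —
2: 534
3: —
4: 312 -> 172 -> 221 -> 949
5: —
6: 573 -> 671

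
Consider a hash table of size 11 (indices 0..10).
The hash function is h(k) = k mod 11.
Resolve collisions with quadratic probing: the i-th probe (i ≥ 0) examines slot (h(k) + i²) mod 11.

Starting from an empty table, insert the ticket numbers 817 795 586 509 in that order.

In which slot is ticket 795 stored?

817 hashes to 3; slot 3 is free -> place at 3.
795 hashes to 3; 3 taken -> place at 4.
586 hashes to 3; 3,4 taken -> place at 7.
509 hashes to 3; 3,4,7 taken -> place at 1.
Table: [_, 509, _, 817, 795, _, _, 586, _, _, _]

4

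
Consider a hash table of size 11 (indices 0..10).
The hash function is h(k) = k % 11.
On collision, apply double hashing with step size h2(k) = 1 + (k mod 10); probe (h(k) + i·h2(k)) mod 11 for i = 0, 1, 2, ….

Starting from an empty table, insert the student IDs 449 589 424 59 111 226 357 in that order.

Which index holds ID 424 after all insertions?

0

Insert 449: h=9, slot 9 empty -> index 9.
Insert 589: h=6, slot 6 empty -> index 6.
Insert 424: h=6, h2=5, slot 6 occupied -> index 0.
Insert 59: h=4, slot 4 empty -> index 4.
Insert 111: h=1, slot 1 empty -> index 1.
Insert 226: h=6, h2=7, slot 6 occupied -> index 2.
Insert 357: h=5, slot 5 empty -> index 5.
Table: [424, 111, 226, —, 59, 357, 589, —, —, 449, —]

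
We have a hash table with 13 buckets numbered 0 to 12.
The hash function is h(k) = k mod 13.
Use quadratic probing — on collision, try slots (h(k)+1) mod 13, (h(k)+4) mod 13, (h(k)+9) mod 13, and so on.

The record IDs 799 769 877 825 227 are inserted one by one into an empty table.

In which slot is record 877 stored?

799: h=6 → slot 6
769: h=2 → slot 2
877: h=6, probe 6,7 → slot 7
825: h=6, probe 6,7,10 → slot 10
227: h=6, probe 6,7,10,2,9 → slot 9
Table: [∅, ∅, 769, ∅, ∅, ∅, 799, 877, ∅, 227, 825, ∅, ∅]

7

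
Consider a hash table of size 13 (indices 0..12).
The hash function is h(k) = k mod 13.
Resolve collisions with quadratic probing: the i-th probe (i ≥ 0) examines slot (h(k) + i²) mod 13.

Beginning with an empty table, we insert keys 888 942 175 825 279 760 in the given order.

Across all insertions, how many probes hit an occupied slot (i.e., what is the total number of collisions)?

Insert 888: h=4, slot 4 empty → index 4.
Insert 942: h=6, slot 6 empty → index 6.
Insert 175: h=6, slot 6 occupied → index 7.
Insert 825: h=6, slots 6,7 occupied → index 10.
Insert 279: h=6, slots 6,7,10 occupied → index 2.
Insert 760: h=6, slots 6,7,10,2 occupied → index 9.
Table: [∅, ∅, 279, ∅, 888, ∅, 942, 175, ∅, 760, 825, ∅, ∅]

10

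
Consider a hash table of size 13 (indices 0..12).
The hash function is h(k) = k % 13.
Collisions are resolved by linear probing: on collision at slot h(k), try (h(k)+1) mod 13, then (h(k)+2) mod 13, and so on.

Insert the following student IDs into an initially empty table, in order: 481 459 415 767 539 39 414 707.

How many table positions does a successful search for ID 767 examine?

2

481: h=0 => slot 0
459: h=4 => slot 4
415: h=12 => slot 12
767: h=0, probe 0,1 => slot 1
539: h=6 => slot 6
39: h=0, probe 0,1,2 => slot 2
414: h=11 => slot 11
707: h=5 => slot 5
Table: [481, 767, 39, -, 459, 707, 539, -, -, -, -, 414, 415]
Lookup 767: h=0, probe 0,1 → found at 1.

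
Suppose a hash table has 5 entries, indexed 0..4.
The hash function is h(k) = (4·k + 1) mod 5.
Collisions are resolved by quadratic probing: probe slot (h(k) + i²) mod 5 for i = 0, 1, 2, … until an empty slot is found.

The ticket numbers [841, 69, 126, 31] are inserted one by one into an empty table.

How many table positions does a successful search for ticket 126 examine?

2

Insert 841: h=0, slot 0 empty => index 0.
Insert 69: h=2, slot 2 empty => index 2.
Insert 126: h=0, slot 0 occupied => index 1.
Insert 31: h=0, slots 0,1 occupied => index 4.
Table: [841, 126, 69, ∅, 31]
Lookup 126: h=0, probe 0,1 → found at 1.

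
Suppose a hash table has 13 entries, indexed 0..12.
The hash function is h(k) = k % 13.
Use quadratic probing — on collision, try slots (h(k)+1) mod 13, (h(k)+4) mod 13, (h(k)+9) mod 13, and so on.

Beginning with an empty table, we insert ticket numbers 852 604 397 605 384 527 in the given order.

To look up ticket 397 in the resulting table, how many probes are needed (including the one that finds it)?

2

Insert 852: h=7, slot 7 empty → index 7.
Insert 604: h=6, slot 6 empty → index 6.
Insert 397: h=7, slot 7 occupied → index 8.
Insert 605: h=7, slots 7,8 occupied → index 11.
Insert 384: h=7, slots 7,8,11 occupied → index 3.
Insert 527: h=7, slots 7,8,11,3 occupied → index 10.
Table: [., ., ., 384, ., ., 604, 852, 397, ., 527, 605, .]
Lookup 397: h=7, probe 7,8 → found at 8.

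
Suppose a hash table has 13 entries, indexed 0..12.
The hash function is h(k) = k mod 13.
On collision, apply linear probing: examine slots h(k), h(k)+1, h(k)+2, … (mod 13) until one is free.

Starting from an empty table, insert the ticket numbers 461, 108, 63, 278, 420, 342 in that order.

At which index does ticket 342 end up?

8

461 hashes to 6; slot 6 is free → place at 6.
108 hashes to 4; slot 4 is free → place at 4.
63 hashes to 11; slot 11 is free → place at 11.
278 hashes to 5; slot 5 is free → place at 5.
420 hashes to 4; 4,5,6 taken → place at 7.
342 hashes to 4; 4,5,6,7 taken → place at 8.
Table: [-, -, -, -, 108, 278, 461, 420, 342, -, -, 63, -]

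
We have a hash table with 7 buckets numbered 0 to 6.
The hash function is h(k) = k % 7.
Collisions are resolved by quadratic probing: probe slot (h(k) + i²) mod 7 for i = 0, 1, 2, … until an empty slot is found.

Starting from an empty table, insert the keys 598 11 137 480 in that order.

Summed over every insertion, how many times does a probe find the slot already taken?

3

598: h=3 -> slot 3
11: h=4 -> slot 4
137: h=4, probe 4,5 -> slot 5
480: h=4, probe 4,5,1 -> slot 1
Table: [∅, 480, ∅, 598, 11, 137, ∅]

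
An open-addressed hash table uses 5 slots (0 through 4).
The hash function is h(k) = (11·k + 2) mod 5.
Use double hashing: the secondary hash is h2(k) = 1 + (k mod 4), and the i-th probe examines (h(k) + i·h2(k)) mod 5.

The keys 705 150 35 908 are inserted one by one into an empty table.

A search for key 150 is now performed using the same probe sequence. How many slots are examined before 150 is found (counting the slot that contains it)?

705: h=2 -> slot 2
150: h=2, h2=3, probe 2,0 -> slot 0
35: h=2, h2=4, probe 2,1 -> slot 1
908: h=0, h2=1, probe 0,1,2,3 -> slot 3
Table: [150, 35, 705, 908, ∅]
Lookup 150: h=2, h2=3, probe 2,0 → found at 0.

2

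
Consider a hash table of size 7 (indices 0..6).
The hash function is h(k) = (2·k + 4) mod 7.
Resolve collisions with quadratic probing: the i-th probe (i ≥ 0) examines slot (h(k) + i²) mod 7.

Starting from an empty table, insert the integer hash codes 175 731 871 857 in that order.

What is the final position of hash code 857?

175: h=4 -> slot 4
731: h=3 -> slot 3
871: h=3, probe 3,4,0 -> slot 0
857: h=3, probe 3,4,0,5 -> slot 5
Table: [871, ∅, ∅, 731, 175, 857, ∅]

5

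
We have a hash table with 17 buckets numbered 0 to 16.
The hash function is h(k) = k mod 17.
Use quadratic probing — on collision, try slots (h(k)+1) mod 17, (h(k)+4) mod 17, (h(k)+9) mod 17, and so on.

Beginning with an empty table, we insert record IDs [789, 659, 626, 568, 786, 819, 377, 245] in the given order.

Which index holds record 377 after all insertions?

12

Insert 789: h=7, slot 7 empty → index 7.
Insert 659: h=13, slot 13 empty → index 13.
Insert 626: h=14, slot 14 empty → index 14.
Insert 568: h=7, slot 7 occupied → index 8.
Insert 786: h=4, slot 4 empty → index 4.
Insert 819: h=3, slot 3 empty → index 3.
Insert 377: h=3, slots 3,4,7 occupied → index 12.
Insert 245: h=7, slots 7,8 occupied → index 11.
Table: [-, -, -, 819, 786, -, -, 789, 568, -, -, 245, 377, 659, 626, -, -]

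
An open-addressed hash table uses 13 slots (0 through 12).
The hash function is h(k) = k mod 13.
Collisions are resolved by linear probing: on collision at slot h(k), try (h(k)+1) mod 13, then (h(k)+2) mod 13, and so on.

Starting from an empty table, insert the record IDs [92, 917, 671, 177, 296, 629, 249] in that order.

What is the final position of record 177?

92: h=1 → slot 1
917: h=7 → slot 7
671: h=8 → slot 8
177: h=8, probe 8,9 → slot 9
296: h=10 → slot 10
629: h=5 → slot 5
249: h=2 → slot 2
Table: [., 92, 249, ., ., 629, ., 917, 671, 177, 296, ., .]

9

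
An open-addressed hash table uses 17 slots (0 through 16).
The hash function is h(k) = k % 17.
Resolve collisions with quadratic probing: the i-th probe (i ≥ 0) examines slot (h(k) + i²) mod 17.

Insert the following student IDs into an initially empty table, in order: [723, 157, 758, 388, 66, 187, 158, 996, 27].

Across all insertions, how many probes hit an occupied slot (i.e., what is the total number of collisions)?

4

Insert 723: h=9, slot 9 empty -> index 9.
Insert 157: h=4, slot 4 empty -> index 4.
Insert 758: h=10, slot 10 empty -> index 10.
Insert 388: h=14, slot 14 empty -> index 14.
Insert 66: h=15, slot 15 empty -> index 15.
Insert 187: h=0, slot 0 empty -> index 0.
Insert 158: h=5, slot 5 empty -> index 5.
Insert 996: h=10, slot 10 occupied -> index 11.
Insert 27: h=10, slots 10,11,14 occupied -> index 2.
Table: [187, -, 27, -, 157, 158, -, -, -, 723, 758, 996, -, -, 388, 66, -]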